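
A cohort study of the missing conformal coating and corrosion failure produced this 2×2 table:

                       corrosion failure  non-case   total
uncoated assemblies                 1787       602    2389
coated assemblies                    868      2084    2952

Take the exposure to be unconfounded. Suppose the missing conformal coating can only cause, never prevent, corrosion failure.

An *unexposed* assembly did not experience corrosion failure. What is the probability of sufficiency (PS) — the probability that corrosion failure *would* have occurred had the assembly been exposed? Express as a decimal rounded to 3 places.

p₁ = P(outcome | exposed) = 1787/2389 = 0.74801
p₀ = P(outcome | unexposed) = 868/2952 = 0.29404
Under exogeneity and monotonicity, PS = (p₁ − p₀)/(1 − p₀).
PS = (0.74801 − 0.29404) / 0.70596 ≈ 0.6431

PS ≈ 0.643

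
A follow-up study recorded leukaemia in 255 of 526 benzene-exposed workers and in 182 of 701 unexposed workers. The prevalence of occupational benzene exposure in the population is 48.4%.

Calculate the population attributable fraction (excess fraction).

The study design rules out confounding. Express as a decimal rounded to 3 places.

p₁ = P(outcome | exposed) = 255/526 = 0.48479
p₀ = P(outcome | unexposed) = 182/701 = 0.25963
Overall risk P(Y=1) = π·p₁ + (1−π)·p₀ = 0.484×0.48479 + 0.516×0.25963 = 0.36861.
Under exogeneity, PAF = [P(Y=1) − p₀] / P(Y=1).
PAF = (0.36861 − 0.25963) / 0.36861 ≈ 0.2956

PAF ≈ 0.296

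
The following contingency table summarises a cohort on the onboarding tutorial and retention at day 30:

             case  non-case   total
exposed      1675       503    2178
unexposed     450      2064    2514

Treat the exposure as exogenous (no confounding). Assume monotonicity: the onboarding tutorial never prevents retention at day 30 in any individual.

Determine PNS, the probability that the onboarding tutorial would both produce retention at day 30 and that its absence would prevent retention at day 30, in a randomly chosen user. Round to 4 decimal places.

PNS ≈ 0.5901

p₁ = P(outcome | exposed) = 1675/2178 = 0.76905
p₀ = P(outcome | unexposed) = 450/2514 = 0.179
Under exogeneity and monotonicity, PNS = p₁ − p₀.
PNS = 0.76905 − 0.179 = 0.59006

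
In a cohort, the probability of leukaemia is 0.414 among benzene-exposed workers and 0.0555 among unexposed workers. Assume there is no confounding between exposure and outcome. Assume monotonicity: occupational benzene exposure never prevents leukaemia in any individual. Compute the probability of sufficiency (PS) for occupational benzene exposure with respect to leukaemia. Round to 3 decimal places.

PS ≈ 0.380

Let p₁ = 0.414, p₀ = 0.0555.
Under exogeneity and monotonicity, PS = (p₁ − p₀) / (1 − p₀).
PS = (0.414 − 0.0555) / (1 − 0.0555) = 0.3585 / 0.9445 ≈ 0.3796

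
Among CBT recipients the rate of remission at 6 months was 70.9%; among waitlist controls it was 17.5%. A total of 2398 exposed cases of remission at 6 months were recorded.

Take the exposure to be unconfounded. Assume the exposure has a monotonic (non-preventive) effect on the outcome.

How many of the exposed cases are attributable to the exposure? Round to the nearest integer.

about 1806 cases

p₁ = 0.709, p₀ = 0.175.
PN = (p₁ − p₀)/p₁ = (0.709 − 0.175) / 0.709 ≈ 0.75317.
Attributable cases ≈ PN × (exposed cases) = 0.75317 × 2398 ≈ 1806.11.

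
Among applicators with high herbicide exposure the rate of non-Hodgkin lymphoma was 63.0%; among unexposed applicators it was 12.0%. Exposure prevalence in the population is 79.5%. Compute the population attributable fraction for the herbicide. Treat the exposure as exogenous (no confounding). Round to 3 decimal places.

p₁ = 0.63, p₀ = 0.12.
Overall risk P(Y=1) = π·p₁ + (1−π)·p₀ = 0.795×0.63 + 0.205×0.12 = 0.52545.
Under exogeneity, PAF = [P(Y=1) − p₀] / P(Y=1).
PAF = (0.52545 − 0.12) / 0.52545 ≈ 0.7716

PAF ≈ 0.772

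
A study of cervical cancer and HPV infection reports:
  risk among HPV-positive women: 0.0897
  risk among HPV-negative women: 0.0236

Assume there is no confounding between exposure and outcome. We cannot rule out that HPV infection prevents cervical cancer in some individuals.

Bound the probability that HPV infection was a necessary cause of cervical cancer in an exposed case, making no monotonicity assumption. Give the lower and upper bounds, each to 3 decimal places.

0.737 ≤ PN ≤ 1.000

Let p₁ = 0.0897, p₀ = 0.0236.
Under exogeneity alone the bounds on PN are max{0,(p₁−p₀)/p₁} ≤ PN ≤ min{1,(1−p₀)/p₁}.
  lower = (p₁ − p₀)/p₁ = 0.0661 / 0.0897 ≈ 0.7369
  upper = min{1, (1 − p₀)/p₁} = 0.9764 / 0.0897 ≈ 10.8852 → capped at 1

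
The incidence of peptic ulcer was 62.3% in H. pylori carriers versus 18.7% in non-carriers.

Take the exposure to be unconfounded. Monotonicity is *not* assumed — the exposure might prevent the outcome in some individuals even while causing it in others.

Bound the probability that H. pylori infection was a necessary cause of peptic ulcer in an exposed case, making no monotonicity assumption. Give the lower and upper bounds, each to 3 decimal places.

p₁ = 0.623, p₀ = 0.187.
Under exogeneity alone the bounds on PN are max{0,(p₁−p₀)/p₁} ≤ PN ≤ min{1,(1−p₀)/p₁}.
  lower = (p₁ − p₀)/p₁ = 0.436 / 0.623 ≈ 0.6998
  upper = min{1, (1 − p₀)/p₁} = 0.813 / 0.623 ≈ 1.3050 → capped at 1

0.700 ≤ PN ≤ 1.000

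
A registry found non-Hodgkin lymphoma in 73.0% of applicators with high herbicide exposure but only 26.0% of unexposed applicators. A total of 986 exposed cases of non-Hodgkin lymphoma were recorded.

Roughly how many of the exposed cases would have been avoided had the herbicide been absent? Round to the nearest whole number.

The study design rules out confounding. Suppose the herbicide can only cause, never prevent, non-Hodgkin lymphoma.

p₁ = 0.73, p₀ = 0.26.
PN = (p₁ − p₀)/p₁ = (0.73 − 0.26) / 0.73 ≈ 0.64384.
Attributable cases ≈ PN × (exposed cases) = 0.64384 × 986 ≈ 634.82.

about 635 cases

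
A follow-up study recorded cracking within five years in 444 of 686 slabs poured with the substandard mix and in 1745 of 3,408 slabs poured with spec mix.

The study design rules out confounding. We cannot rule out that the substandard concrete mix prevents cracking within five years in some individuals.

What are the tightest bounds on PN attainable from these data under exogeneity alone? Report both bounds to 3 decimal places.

0.209 ≤ PN ≤ 0.754

p₁ = P(outcome | exposed) = 444/686 = 0.64723
p₀ = P(outcome | unexposed) = 1745/3408 = 0.51203
Under exogeneity alone the bounds on PN are max{0,(p₁−p₀)/p₁} ≤ PN ≤ min{1,(1−p₀)/p₁}.
  lower = (p₁ − p₀)/p₁ = 0.1352 / 0.64723 ≈ 0.2089
  upper = min{1, (1 − p₀)/p₁} = 0.48797 / 0.64723 ≈ 0.7539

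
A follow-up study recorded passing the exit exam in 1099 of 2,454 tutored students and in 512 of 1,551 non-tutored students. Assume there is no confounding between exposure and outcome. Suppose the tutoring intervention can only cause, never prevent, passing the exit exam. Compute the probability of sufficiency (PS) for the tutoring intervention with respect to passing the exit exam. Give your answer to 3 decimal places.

p₁ = P(outcome | exposed) = 1099/2454 = 0.44784
p₀ = P(outcome | unexposed) = 512/1551 = 0.33011
Under exogeneity and monotonicity, PS = (p₁ − p₀) / (1 − p₀).
PS = (0.44784 − 0.33011) / (1 − 0.33011) = 0.11773 / 0.66989 ≈ 0.1757

PS ≈ 0.176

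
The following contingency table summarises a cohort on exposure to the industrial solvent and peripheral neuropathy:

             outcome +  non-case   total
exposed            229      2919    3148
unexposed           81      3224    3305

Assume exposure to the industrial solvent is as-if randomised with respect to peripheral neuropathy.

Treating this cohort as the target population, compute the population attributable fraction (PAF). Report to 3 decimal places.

PAF ≈ 0.490

p₁ = P(outcome | exposed) = 229/3148 = 0.072745
p₀ = P(outcome | unexposed) = 81/3305 = 0.024508
Exposure prevalence π = 3148/6453 = 0.48784; overall risk P(Y=1) = 0.04804.
Under exogeneity, PAF = [P(Y=1) − p₀]/P(Y=1).
PAF = (0.04804 − 0.024508) / 0.04804 ≈ 0.4898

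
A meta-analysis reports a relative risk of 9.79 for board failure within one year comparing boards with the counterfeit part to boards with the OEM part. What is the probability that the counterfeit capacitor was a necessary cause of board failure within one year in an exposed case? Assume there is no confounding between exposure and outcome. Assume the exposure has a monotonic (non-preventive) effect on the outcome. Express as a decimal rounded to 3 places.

PN ≈ 0.898

Under exogeneity and monotonicity, PN = (RR − 1) / RR = 1 − 1/RR.
PN = (9.79 − 1) / 9.79 = 8.79 / 9.79 ≈ 0.8979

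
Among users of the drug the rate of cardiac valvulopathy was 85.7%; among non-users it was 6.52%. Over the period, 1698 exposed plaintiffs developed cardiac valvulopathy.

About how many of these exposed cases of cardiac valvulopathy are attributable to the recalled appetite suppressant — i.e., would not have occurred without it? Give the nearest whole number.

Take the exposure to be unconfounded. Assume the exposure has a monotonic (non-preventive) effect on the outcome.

about 1569 cases

p₁ = 0.857, p₀ = 0.0652.
PN = (p₁ − p₀)/p₁ = (0.857 − 0.0652) / 0.857 ≈ 0.92392.
Attributable cases ≈ PN × (exposed cases) = 0.92392 × 1698 ≈ 1568.82.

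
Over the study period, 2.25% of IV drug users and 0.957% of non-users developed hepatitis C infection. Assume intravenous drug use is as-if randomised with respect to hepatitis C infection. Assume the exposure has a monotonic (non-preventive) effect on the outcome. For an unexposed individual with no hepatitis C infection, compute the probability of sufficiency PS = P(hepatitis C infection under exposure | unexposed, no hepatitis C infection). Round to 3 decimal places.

p₁ = 0.0225, p₀ = 0.00957.
Under exogeneity and monotonicity, PS = (p₁ − p₀) / (1 − p₀).
PS = (0.0225 − 0.00957) / (1 − 0.00957) = 0.01293 / 0.99043 ≈ 0.0131

PS ≈ 0.013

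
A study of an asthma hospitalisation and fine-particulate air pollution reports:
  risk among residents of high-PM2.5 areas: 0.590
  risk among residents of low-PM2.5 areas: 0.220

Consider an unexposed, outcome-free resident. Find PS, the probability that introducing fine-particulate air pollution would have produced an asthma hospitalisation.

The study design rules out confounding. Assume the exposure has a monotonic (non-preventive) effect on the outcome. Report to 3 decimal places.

PS ≈ 0.474

Let p₁ = 0.59, p₀ = 0.22.
Under exogeneity and monotonicity, PS = (p₁ − p₀) / (1 − p₀).
PS = (0.59 − 0.22) / (1 − 0.22) = 0.37 / 0.78 ≈ 0.4744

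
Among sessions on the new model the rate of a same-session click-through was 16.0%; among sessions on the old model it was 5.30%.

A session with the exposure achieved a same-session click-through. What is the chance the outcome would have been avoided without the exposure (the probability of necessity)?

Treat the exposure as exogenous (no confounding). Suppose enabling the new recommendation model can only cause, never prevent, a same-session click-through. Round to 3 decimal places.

p₁ = 0.16, p₀ = 0.053.
Under exogeneity and monotonicity, PN = (p₁ − p₀) / p₁.
PN = (0.16 − 0.053) / 0.16 = 0.107 / 0.16 ≈ 0.6688

PN ≈ 0.669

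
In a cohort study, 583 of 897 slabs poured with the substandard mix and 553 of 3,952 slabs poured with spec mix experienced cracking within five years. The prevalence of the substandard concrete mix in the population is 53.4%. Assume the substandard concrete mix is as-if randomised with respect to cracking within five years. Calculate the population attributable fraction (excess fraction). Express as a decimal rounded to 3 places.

p₁ = P(outcome | exposed) = 583/897 = 0.64994
p₀ = P(outcome | unexposed) = 553/3952 = 0.13993
Overall risk P(Y=1) = π·p₁ + (1−π)·p₀ = 0.534×0.64994 + 0.466×0.13993 = 0.41228.
Under exogeneity, PAF = [P(Y=1) − p₀] / P(Y=1).
PAF = (0.41228 − 0.13993) / 0.41228 ≈ 0.6606

PAF ≈ 0.661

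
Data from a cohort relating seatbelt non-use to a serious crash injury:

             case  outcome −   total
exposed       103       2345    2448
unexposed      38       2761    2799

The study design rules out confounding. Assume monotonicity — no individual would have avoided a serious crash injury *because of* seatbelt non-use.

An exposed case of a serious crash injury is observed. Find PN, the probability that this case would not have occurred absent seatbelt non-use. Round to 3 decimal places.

PN ≈ 0.677

p₁ = P(outcome | exposed) = 103/2448 = 0.042075
p₀ = P(outcome | unexposed) = 38/2799 = 0.013576
Under exogeneity and monotonicity, PN = (p₁ − p₀) / p₁.
PN = (0.042075 − 0.013576) / 0.042075 = 0.028499 / 0.042075 ≈ 0.6773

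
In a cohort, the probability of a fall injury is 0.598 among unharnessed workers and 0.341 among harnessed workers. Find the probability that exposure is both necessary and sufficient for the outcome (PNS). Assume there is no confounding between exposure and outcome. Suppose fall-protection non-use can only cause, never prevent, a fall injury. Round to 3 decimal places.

Let p₁ = 0.598, p₀ = 0.341.
Under exogeneity and monotonicity, PNS = p₁ − p₀.
PNS = 0.598 − 0.341 = 0.257

PNS ≈ 0.257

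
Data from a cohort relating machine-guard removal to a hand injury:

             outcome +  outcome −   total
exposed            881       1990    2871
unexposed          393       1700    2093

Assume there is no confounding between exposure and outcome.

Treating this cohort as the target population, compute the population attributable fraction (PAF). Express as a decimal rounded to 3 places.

p₁ = P(outcome | exposed) = 881/2871 = 0.30686
p₀ = P(outcome | unexposed) = 393/2093 = 0.18777
Exposure prevalence π = 2871/4964 = 0.57836; overall risk P(Y=1) = 0.25665.
Under exogeneity, PAF = [P(Y=1) − p₀]/P(Y=1).
PAF = (0.25665 − 0.18777) / 0.25665 ≈ 0.2684

PAF ≈ 0.268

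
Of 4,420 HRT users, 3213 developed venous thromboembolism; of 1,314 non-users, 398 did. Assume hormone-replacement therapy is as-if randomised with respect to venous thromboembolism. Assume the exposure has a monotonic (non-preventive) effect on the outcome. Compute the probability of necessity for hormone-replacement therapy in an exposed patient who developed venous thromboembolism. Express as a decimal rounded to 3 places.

p₁ = P(outcome | exposed) = 3213/4420 = 0.72692
p₀ = P(outcome | unexposed) = 398/1314 = 0.30289
Under exogeneity and monotonicity, PN = (p₁ − p₀) / p₁.
PN = (0.72692 − 0.30289) / 0.72692 = 0.42403 / 0.72692 ≈ 0.5833

PN ≈ 0.583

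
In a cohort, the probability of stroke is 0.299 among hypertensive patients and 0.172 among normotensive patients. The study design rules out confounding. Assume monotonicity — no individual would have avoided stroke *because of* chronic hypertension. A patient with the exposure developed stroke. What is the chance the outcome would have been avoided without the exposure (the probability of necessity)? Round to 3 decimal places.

Let p₁ = 0.299, p₀ = 0.172.
Under exogeneity and monotonicity, PN = (p₁ − p₀) / p₁.
PN = (0.299 − 0.172) / 0.299 = 0.127 / 0.299 ≈ 0.4247

PN ≈ 0.425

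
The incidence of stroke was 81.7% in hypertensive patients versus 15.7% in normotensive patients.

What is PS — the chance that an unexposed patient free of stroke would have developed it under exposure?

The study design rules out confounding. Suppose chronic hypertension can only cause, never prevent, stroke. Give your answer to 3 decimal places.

p₁ = 0.817, p₀ = 0.157.
Under exogeneity and monotonicity, PS = (p₁ − p₀) / (1 − p₀).
PS = (0.817 − 0.157) / (1 − 0.157) = 0.66 / 0.843 ≈ 0.7829

PS ≈ 0.783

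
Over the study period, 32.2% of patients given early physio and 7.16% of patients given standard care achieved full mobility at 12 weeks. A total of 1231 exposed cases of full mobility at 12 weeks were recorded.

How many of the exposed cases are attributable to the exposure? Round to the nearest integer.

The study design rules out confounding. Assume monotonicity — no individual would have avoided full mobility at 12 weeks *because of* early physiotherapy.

about 957 cases

p₁ = 0.322, p₀ = 0.0716.
PN = (p₁ − p₀)/p₁ = (0.322 − 0.0716) / 0.322 ≈ 0.77764.
Attributable cases ≈ PN × (exposed cases) = 0.77764 × 1231 ≈ 957.27.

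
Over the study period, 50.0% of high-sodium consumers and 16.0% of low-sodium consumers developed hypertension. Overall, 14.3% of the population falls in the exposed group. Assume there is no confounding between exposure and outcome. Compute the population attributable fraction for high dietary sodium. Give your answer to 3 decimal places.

PAF ≈ 0.233

p₁ = 0.5, p₀ = 0.16.
Overall risk P(Y=1) = π·p₁ + (1−π)·p₀ = 0.143×0.5 + 0.857×0.16 = 0.20862.
Under exogeneity, PAF = [P(Y=1) − p₀] / P(Y=1).
PAF = (0.20862 − 0.16) / 0.20862 ≈ 0.2331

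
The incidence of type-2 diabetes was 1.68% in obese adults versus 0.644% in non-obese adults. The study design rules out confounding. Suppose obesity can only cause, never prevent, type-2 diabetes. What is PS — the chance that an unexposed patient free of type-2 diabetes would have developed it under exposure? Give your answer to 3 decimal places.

PS ≈ 0.010

p₁ = 0.0168, p₀ = 0.00644.
Under exogeneity and monotonicity, PS = (p₁ − p₀) / (1 − p₀).
PS = (0.0168 − 0.00644) / (1 − 0.00644) = 0.01036 / 0.99356 ≈ 0.0104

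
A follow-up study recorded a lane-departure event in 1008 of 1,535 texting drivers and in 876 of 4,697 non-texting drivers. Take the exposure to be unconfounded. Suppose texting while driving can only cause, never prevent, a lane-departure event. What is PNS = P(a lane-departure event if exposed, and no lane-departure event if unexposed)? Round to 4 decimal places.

p₁ = P(outcome | exposed) = 1008/1535 = 0.65668
p₀ = P(outcome | unexposed) = 876/4697 = 0.1865
Under exogeneity and monotonicity, PNS = p₁ − p₀.
PNS = 0.65668 − 0.1865 = 0.47018

PNS ≈ 0.4702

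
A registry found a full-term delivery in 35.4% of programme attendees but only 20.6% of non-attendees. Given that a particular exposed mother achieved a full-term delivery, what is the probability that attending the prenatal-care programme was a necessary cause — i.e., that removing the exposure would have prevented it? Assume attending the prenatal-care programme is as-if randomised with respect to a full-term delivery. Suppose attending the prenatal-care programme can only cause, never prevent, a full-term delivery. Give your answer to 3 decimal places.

p₁ = 0.354, p₀ = 0.206.
Under exogeneity and monotonicity, PN = (p₁ − p₀) / p₁.
PN = (0.354 − 0.206) / 0.354 = 0.148 / 0.354 ≈ 0.4181

PN ≈ 0.418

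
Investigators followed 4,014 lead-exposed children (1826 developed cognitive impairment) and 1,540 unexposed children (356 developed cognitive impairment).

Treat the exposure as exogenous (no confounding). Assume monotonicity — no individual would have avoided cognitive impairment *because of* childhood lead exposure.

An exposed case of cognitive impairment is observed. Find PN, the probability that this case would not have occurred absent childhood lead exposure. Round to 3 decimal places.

PN ≈ 0.492

p₁ = P(outcome | exposed) = 1826/4014 = 0.45491
p₀ = P(outcome | unexposed) = 356/1540 = 0.23117
Under exogeneity and monotonicity, PN = (p₁ − p₀) / p₁.
PN = (0.45491 − 0.23117) / 0.45491 = 0.22374 / 0.45491 ≈ 0.4918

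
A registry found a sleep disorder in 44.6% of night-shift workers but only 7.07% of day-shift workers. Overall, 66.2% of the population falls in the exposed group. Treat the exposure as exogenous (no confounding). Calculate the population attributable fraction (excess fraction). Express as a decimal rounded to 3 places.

PAF ≈ 0.778

p₁ = 0.446, p₀ = 0.0707.
Overall risk P(Y=1) = π·p₁ + (1−π)·p₀ = 0.662×0.446 + 0.338×0.0707 = 0.31915.
Under exogeneity, PAF = [P(Y=1) − p₀] / P(Y=1).
PAF = (0.31915 − 0.0707) / 0.31915 ≈ 0.7785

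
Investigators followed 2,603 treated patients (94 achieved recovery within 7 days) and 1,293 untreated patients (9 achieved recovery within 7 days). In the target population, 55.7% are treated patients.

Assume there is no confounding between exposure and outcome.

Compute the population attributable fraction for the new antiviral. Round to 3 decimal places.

PAF ≈ 0.700

p₁ = P(outcome | exposed) = 94/2603 = 0.036112
p₀ = P(outcome | unexposed) = 9/1293 = 0.0069606
Overall risk P(Y=1) = π·p₁ + (1−π)·p₀ = 0.557×0.036112 + 0.443×0.0069606 = 0.023198.
Under exogeneity, PAF = [P(Y=1) − p₀] / P(Y=1).
PAF = (0.023198 − 0.0069606) / 0.023198 ≈ 0.7000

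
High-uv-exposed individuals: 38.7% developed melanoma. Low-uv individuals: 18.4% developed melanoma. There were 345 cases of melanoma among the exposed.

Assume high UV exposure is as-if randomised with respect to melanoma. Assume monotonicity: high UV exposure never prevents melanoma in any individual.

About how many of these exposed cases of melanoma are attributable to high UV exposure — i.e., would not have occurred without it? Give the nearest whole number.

p₁ = 0.387, p₀ = 0.184.
PN = (p₁ − p₀)/p₁ = (0.387 − 0.184) / 0.387 ≈ 0.52455.
Attributable cases ≈ PN × (exposed cases) = 0.52455 × 345 ≈ 180.97.

about 181 cases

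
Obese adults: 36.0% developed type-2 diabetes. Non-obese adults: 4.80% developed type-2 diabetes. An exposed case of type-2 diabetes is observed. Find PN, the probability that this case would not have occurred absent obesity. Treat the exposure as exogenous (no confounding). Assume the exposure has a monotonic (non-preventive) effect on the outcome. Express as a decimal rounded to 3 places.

PN ≈ 0.867

p₁ = 0.36, p₀ = 0.048.
Under exogeneity and monotonicity, PN = (p₁ − p₀) / p₁.
PN = (0.36 − 0.048) / 0.36 = 0.312 / 0.36 ≈ 0.8667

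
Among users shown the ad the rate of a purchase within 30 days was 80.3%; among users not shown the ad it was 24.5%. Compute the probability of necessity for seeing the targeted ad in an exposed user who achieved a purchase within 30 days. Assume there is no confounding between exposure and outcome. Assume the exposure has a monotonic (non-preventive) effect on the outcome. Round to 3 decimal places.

PN ≈ 0.695

p₁ = 0.803, p₀ = 0.245.
Under exogeneity and monotonicity, PN = (p₁ − p₀) / p₁.
PN = (0.803 − 0.245) / 0.803 = 0.558 / 0.803 ≈ 0.6949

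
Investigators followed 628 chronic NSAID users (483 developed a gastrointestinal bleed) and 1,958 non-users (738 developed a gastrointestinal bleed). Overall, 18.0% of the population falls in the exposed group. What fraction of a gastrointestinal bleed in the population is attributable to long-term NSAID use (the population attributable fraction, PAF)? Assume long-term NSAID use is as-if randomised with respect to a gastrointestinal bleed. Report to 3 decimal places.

p₁ = P(outcome | exposed) = 483/628 = 0.76911
p₀ = P(outcome | unexposed) = 738/1958 = 0.37692
Overall risk P(Y=1) = π·p₁ + (1−π)·p₀ = 0.18×0.76911 + 0.82×0.37692 = 0.44751.
Under exogeneity, PAF = [P(Y=1) − p₀] / P(Y=1).
PAF = (0.44751 − 0.37692) / 0.44751 ≈ 0.1578

PAF ≈ 0.158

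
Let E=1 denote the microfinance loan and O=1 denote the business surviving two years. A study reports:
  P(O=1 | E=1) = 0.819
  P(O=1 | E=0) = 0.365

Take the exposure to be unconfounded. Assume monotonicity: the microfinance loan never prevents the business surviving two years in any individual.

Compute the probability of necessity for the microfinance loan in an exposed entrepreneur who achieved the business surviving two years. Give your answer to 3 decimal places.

Let p₁ = 0.819, p₀ = 0.365.
Under exogeneity and monotonicity, PN = (p₁ − p₀) / p₁.
PN = (0.819 − 0.365) / 0.819 = 0.454 / 0.819 ≈ 0.5543

PN ≈ 0.554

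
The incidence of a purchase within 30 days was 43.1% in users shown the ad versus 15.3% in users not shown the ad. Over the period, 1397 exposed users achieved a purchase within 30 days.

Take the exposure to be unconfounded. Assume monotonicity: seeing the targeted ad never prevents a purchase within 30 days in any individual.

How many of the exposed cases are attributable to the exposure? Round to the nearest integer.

about 901 cases

p₁ = 0.431, p₀ = 0.153.
PN = (p₁ − p₀)/p₁ = (0.431 − 0.153) / 0.431 ≈ 0.64501.
Attributable cases ≈ PN × (exposed cases) = 0.64501 × 1397 ≈ 901.08.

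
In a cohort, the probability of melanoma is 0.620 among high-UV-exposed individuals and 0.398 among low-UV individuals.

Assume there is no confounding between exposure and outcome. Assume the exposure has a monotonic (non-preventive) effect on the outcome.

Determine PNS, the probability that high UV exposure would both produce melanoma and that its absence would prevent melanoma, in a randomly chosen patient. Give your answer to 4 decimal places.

Let p₁ = 0.62, p₀ = 0.398.
Under exogeneity and monotonicity, PNS = p₁ − p₀.
PNS = 0.62 − 0.398 = 0.222

PNS ≈ 0.2220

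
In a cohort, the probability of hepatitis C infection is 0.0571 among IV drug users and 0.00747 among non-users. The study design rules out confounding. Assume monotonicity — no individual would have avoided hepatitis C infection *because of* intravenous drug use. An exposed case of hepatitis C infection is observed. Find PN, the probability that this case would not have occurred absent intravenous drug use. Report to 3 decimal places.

Let p₁ = 0.0571, p₀ = 0.00747.
Under exogeneity and monotonicity, PN = (p₁ − p₀) / p₁.
PN = (0.0571 − 0.00747) / 0.0571 = 0.04963 / 0.0571 ≈ 0.8692

PN ≈ 0.869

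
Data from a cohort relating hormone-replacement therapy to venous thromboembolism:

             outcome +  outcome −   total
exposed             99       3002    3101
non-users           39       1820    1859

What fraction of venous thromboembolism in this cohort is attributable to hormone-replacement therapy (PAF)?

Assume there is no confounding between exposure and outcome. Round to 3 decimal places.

PAF ≈ 0.246

p₁ = P(outcome | exposed) = 99/3101 = 0.031925
p₀ = P(outcome | unexposed) = 39/1859 = 0.020979
Exposure prevalence π = 3101/4960 = 0.6252; overall risk P(Y=1) = 0.027823.
Under exogeneity, PAF = [P(Y=1) − p₀]/P(Y=1).
PAF = (0.027823 − 0.020979) / 0.027823 ≈ 0.2460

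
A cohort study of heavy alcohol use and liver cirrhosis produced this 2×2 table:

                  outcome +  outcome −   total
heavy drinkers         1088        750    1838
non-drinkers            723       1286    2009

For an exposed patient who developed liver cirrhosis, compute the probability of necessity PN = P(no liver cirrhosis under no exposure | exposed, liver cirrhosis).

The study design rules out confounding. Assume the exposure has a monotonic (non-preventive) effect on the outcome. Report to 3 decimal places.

p₁ = P(outcome | exposed) = 1088/1838 = 0.59195
p₀ = P(outcome | unexposed) = 723/2009 = 0.35988
Under exogeneity and monotonicity, PN = (p₁ − p₀) / p₁.
PN = (0.59195 − 0.35988) / 0.59195 = 0.23207 / 0.59195 ≈ 0.3920

PN ≈ 0.392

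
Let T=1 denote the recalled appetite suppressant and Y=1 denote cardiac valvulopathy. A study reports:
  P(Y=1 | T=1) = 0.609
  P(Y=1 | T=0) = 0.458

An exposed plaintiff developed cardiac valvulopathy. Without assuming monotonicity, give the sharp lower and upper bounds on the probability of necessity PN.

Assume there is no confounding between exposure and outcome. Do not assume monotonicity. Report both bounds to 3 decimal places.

0.248 ≤ PN ≤ 0.890

Let p₁ = 0.609, p₀ = 0.458.
Under exogeneity alone the bounds on PN are max{0,(p₁−p₀)/p₁} ≤ PN ≤ min{1,(1−p₀)/p₁}.
  lower = (p₁ − p₀)/p₁ = 0.151 / 0.609 ≈ 0.2479
  upper = min{1, (1 − p₀)/p₁} = 0.542 / 0.609 ≈ 0.8900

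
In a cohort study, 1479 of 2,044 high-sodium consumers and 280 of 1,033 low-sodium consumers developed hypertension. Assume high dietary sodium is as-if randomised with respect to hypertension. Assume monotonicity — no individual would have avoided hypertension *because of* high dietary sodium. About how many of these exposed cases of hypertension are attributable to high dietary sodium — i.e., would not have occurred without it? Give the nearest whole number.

about 925 cases

p₁ = P(outcome | exposed) = 1479/2044 = 0.72358
p₀ = P(outcome | unexposed) = 280/1033 = 0.27106
PN = (p₁ − p₀)/p₁ = (0.72358 − 0.27106) / 0.72358 ≈ 0.62540.
Attributable cases ≈ PN × (exposed cases) = 0.62540 × 1479 ≈ 924.96.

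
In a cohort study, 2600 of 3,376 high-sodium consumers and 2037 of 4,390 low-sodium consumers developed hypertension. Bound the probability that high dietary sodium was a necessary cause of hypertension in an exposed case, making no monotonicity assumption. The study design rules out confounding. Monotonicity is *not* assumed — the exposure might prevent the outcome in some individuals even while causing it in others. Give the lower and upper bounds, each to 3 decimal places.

p₁ = P(outcome | exposed) = 2600/3376 = 0.77014
p₀ = P(outcome | unexposed) = 2037/4390 = 0.46401
Under exogeneity alone the bounds on PN are max{0,(p₁−p₀)/p₁} ≤ PN ≤ min{1,(1−p₀)/p₁}.
  lower = (p₁ − p₀)/p₁ = 0.30613 / 0.77014 ≈ 0.3975
  upper = min{1, (1 − p₀)/p₁} = 0.53599 / 0.77014 ≈ 0.6960

0.398 ≤ PN ≤ 0.696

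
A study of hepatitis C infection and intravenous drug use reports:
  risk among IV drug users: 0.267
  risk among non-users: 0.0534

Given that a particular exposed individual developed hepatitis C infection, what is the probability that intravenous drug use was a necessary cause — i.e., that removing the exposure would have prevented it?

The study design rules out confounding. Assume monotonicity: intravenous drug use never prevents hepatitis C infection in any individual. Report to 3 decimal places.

PN ≈ 0.800

Let p₁ = 0.267, p₀ = 0.0534.
Under exogeneity and monotonicity, PN = (p₁ − p₀) / p₁.
PN = (0.267 − 0.0534) / 0.267 = 0.2136 / 0.267 ≈ 0.8000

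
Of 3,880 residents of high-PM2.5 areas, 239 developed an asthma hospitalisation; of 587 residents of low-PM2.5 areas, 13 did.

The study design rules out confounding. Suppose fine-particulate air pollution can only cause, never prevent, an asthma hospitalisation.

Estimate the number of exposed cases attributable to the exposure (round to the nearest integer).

p₁ = P(outcome | exposed) = 239/3880 = 0.061598
p₀ = P(outcome | unexposed) = 13/587 = 0.022147
PN = (p₁ − p₀)/p₁ = (0.061598 − 0.022147) / 0.061598 ≈ 0.64047.
Attributable cases ≈ PN × (exposed cases) = 0.64047 × 239 ≈ 153.07.

about 153 cases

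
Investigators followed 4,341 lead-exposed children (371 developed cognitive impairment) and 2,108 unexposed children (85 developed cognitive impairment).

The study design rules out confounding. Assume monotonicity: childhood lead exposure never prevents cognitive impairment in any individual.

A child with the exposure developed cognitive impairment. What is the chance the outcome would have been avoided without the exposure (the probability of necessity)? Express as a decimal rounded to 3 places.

PN ≈ 0.528

p₁ = P(outcome | exposed) = 371/4341 = 0.085464
p₀ = P(outcome | unexposed) = 85/2108 = 0.040323
Under exogeneity and monotonicity, PN = (p₁ − p₀) / p₁.
PN = (0.085464 − 0.040323) / 0.085464 = 0.045142 / 0.085464 ≈ 0.5282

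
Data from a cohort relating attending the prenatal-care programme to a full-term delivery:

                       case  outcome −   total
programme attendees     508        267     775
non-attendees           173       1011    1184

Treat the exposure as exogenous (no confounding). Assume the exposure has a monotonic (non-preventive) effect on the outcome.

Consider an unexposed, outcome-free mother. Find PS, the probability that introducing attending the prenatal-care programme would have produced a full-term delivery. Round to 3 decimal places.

PS ≈ 0.597

p₁ = P(outcome | exposed) = 508/775 = 0.65548
p₀ = P(outcome | unexposed) = 173/1184 = 0.14611
Under exogeneity and monotonicity, PS = (p₁ − p₀)/(1 − p₀).
PS = (0.65548 − 0.14611) / 0.85389 ≈ 0.5965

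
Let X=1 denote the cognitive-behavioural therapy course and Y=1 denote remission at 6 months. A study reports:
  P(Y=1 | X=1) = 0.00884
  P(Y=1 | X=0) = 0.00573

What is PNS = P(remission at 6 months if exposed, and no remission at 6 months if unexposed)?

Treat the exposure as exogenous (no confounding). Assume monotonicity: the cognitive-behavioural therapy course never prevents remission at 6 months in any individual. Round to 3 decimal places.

Let p₁ = 0.00884, p₀ = 0.00573.
Under exogeneity and monotonicity, PNS = p₁ − p₀.
PNS = 0.00884 − 0.00573 = 0.00311

PNS ≈ 0.003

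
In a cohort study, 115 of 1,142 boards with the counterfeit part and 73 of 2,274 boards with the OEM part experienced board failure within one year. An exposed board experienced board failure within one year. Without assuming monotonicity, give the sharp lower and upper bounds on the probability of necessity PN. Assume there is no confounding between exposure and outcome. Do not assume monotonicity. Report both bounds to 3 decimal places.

p₁ = P(outcome | exposed) = 115/1142 = 0.1007
p₀ = P(outcome | unexposed) = 73/2274 = 0.032102
Under exogeneity alone the bounds on PN are max{0,(p₁−p₀)/p₁} ≤ PN ≤ min{1,(1−p₀)/p₁}.
  lower = (p₁ − p₀)/p₁ = 0.068599 / 0.1007 ≈ 0.6812
  upper = min{1, (1 − p₀)/p₁} = 0.9679 / 0.1007 ≈ 9.6116 → capped at 1

0.681 ≤ PN ≤ 1.000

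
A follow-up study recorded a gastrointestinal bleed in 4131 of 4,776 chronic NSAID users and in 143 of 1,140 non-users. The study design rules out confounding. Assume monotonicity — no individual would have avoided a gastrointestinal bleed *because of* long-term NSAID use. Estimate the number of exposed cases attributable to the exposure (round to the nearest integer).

p₁ = P(outcome | exposed) = 4131/4776 = 0.86495
p₀ = P(outcome | unexposed) = 143/1140 = 0.12544
PN = (p₁ − p₀)/p₁ = (0.86495 − 0.12544) / 0.86495 ≈ 0.85498.
Attributable cases ≈ PN × (exposed cases) = 0.85498 × 4131 ≈ 3531.91.

about 3532 cases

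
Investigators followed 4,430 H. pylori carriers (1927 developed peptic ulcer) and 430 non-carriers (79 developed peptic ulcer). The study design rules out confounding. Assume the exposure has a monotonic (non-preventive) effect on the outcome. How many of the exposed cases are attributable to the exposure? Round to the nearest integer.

p₁ = P(outcome | exposed) = 1927/4430 = 0.43499
p₀ = P(outcome | unexposed) = 79/430 = 0.18372
PN = (p₁ − p₀)/p₁ = (0.43499 − 0.18372) / 0.43499 ≈ 0.57764.
Attributable cases ≈ PN × (exposed cases) = 0.57764 × 1927 ≈ 1113.12.

about 1113 cases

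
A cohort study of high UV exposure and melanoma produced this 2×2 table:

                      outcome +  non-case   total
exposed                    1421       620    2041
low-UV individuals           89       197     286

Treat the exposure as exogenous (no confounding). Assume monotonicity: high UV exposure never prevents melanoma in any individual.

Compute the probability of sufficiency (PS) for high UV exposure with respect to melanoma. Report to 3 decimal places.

PS ≈ 0.559

p₁ = P(outcome | exposed) = 1421/2041 = 0.69623
p₀ = P(outcome | unexposed) = 89/286 = 0.31119
Under exogeneity and monotonicity, PS = (p₁ − p₀)/(1 − p₀).
PS = (0.69623 − 0.31119) / 0.68881 ≈ 0.5590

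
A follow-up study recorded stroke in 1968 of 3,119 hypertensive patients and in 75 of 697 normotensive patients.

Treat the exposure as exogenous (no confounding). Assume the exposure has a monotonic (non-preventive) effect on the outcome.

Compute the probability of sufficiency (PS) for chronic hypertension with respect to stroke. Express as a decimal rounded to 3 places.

PS ≈ 0.586

p₁ = P(outcome | exposed) = 1968/3119 = 0.63097
p₀ = P(outcome | unexposed) = 75/697 = 0.1076
Under exogeneity and monotonicity, PS = (p₁ − p₀) / (1 − p₀).
PS = (0.63097 − 0.1076) / (1 − 0.1076) = 0.52337 / 0.8924 ≈ 0.5865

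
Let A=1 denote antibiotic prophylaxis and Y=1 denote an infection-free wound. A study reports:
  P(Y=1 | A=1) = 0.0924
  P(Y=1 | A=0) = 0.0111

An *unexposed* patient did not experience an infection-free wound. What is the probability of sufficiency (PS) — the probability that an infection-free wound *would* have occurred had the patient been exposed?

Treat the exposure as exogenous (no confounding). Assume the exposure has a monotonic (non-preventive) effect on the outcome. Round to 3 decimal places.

PS ≈ 0.082

Let p₁ = 0.0924, p₀ = 0.0111.
Under exogeneity and monotonicity, PS = (p₁ − p₀) / (1 − p₀).
PS = (0.0924 − 0.0111) / (1 − 0.0111) = 0.0813 / 0.9889 ≈ 0.0822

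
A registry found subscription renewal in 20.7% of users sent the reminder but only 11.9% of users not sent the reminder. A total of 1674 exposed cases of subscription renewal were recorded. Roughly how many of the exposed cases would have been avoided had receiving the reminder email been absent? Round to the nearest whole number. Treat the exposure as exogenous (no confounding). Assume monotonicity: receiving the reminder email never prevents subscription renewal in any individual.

about 712 cases

p₁ = 0.207, p₀ = 0.119.
PN = (p₁ − p₀)/p₁ = (0.207 − 0.119) / 0.207 ≈ 0.42512.
Attributable cases ≈ PN × (exposed cases) = 0.42512 × 1674 ≈ 711.65.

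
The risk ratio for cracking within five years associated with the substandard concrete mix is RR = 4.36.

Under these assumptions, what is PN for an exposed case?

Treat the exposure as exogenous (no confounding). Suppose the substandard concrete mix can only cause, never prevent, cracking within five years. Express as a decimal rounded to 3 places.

Under exogeneity and monotonicity, PN = (RR − 1) / RR = 1 − 1/RR.
PN = (4.36 − 1) / 4.36 = 3.36 / 4.36 ≈ 0.7706

PN ≈ 0.771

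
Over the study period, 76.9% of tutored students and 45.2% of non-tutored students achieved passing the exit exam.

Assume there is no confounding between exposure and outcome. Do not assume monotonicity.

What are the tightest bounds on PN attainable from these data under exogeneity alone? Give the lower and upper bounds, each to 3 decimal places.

0.412 ≤ PN ≤ 0.713

p₁ = 0.769, p₀ = 0.452.
Under exogeneity alone the bounds on PN are max{0,(p₁−p₀)/p₁} ≤ PN ≤ min{1,(1−p₀)/p₁}.
  lower = (p₁ − p₀)/p₁ = 0.317 / 0.769 ≈ 0.4122
  upper = min{1, (1 − p₀)/p₁} = 0.548 / 0.769 ≈ 0.7126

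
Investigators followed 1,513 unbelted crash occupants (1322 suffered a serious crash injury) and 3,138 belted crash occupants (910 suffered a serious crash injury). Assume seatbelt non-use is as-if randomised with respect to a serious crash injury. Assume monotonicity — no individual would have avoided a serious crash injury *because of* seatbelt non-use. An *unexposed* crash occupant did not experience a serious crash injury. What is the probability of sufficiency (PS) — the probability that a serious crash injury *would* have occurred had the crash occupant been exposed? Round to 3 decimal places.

PS ≈ 0.822

p₁ = P(outcome | exposed) = 1322/1513 = 0.87376
p₀ = P(outcome | unexposed) = 910/3138 = 0.28999
Under exogeneity and monotonicity, PS = (p₁ − p₀) / (1 − p₀).
PS = (0.87376 − 0.28999) / (1 − 0.28999) = 0.58377 / 0.71001 ≈ 0.8222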